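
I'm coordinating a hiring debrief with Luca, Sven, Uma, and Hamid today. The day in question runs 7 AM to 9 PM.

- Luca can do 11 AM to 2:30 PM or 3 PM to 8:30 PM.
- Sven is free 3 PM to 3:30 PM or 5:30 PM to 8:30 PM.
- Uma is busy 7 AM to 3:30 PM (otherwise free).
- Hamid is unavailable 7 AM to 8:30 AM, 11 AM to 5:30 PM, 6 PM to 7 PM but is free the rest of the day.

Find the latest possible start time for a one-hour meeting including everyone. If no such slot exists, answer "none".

19:30

Luca free: 11:00-14:30, 15:00-20:30.
Sven free: 15:00-15:30, 17:30-20:30.
Uma free: 15:30-21:00 (invert busy blocks within the working day).
Hamid free: 08:30-11:00, 17:30-18:00, 19:00-21:00 (invert busy blocks within the working day).
Luca ∩ Sven: 15:00-15:30, 17:30-20:30.
Luca ∩ Sven ∩ Uma: 17:30-20:30.
Luca ∩ Sven ∩ Uma ∩ Hamid: 17:30-18:00, 19:00-20:30.
The last common window of at least 60 minutes is 19:00-20:30; a 60-minute meeting can start as late as 19:30 and still end by 20:30.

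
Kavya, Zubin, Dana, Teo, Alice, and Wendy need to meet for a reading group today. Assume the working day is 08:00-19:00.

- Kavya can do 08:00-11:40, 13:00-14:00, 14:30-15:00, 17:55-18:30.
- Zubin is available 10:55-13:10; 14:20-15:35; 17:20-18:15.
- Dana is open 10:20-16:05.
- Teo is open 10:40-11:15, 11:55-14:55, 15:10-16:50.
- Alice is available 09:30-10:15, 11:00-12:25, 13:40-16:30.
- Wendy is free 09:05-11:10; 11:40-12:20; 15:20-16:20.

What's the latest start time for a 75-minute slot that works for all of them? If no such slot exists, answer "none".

Kavya ∩ Zubin: 10:55-11:40, 13:00-13:10, 14:30-15:00, 17:55-18:15.
Kavya ∩ Zubin ∩ Dana: 10:55-11:40, 13:00-13:10, 14:30-15:00.
Kavya ∩ Zubin ∩ Dana ∩ Teo: 10:55-11:15, 13:00-13:10, 14:30-14:55.
Kavya ∩ Zubin ∩ Dana ∩ Teo ∩ Alice: 11:00-11:15, 14:30-14:55.
Kavya ∩ Zubin ∩ Dana ∩ Teo ∩ Alice ∩ Wendy: 11:00-11:10.
So the common availability across everyone is 11:00-11:10.
No common window is at least 75 minutes long.

none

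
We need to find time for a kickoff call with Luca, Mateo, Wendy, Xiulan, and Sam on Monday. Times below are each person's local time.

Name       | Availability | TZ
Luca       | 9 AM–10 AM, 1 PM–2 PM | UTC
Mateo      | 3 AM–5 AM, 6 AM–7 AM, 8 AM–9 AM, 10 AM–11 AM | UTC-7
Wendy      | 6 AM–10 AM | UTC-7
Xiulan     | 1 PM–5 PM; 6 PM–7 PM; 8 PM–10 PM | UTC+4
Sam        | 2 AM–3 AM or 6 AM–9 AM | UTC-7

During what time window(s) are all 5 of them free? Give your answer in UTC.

none

Luca in UTC: 09:00-10:00, 13:00-14:00.
Mateo in UTC: 10:00-12:00, 13:00-14:00, 15:00-16:00, 17:00-18:00 (add 7h to convert from UTC-7).
Wendy in UTC: 13:00-17:00 (add 7h to convert from UTC-7).
Xiulan in UTC: 09:00-13:00, 14:00-15:00, 16:00-18:00 (subtract 4h to convert from UTC+4).
Sam in UTC: 09:00-10:00, 13:00-16:00 (add 7h to convert from UTC-7).
Luca ∩ Mateo: 13:00-14:00.
Luca ∩ Mateo ∩ Wendy: 13:00-14:00.
Luca ∩ Mateo ∩ Wendy ∩ Xiulan: ∅.
Luca ∩ Mateo ∩ Wendy ∩ Xiulan ∩ Sam: ∅.
There is no time when everyone is free.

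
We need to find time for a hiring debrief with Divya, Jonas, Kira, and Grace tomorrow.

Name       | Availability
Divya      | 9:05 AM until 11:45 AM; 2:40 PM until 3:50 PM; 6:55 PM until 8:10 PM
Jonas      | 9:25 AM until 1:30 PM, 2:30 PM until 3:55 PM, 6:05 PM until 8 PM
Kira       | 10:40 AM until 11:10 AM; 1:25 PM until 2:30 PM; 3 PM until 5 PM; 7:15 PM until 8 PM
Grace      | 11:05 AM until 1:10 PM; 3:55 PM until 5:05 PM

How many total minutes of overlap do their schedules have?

Divya ∩ Jonas: 09:25-11:45, 14:40-15:50, 18:55-20:00.
Divya ∩ Jonas ∩ Kira: 10:40-11:10, 15:00-15:50, 19:15-20:00.
Divya ∩ Jonas ∩ Kira ∩ Grace: 11:05-11:10.
So the common availability across everyone is 11:05-11:10.
That's a single block of 5 minutes.

5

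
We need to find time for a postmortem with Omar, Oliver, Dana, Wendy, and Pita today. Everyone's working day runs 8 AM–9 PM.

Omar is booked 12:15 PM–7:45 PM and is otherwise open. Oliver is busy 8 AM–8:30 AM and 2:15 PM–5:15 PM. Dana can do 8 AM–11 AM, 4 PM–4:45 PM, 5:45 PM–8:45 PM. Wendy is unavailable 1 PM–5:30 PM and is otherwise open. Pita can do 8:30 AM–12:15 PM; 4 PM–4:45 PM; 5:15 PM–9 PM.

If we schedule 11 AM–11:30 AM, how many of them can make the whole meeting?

Omar free: 08:00-12:15, 19:45-21:00 (invert busy blocks within the working day).
Oliver free: 08:30-14:15, 17:15-21:00 (invert busy blocks within the working day).
Dana free: 08:00-11:00, 16:00-16:45, 17:45-20:45.
Wendy free: 08:00-13:00, 17:30-21:00 (invert busy blocks within the working day).
Pita free: 08:30-12:15, 16:00-16:45, 17:15-21:00.
Omar, Oliver, Wendy, and Pita can make the full 11:00-11:30 slot — that's 4.

4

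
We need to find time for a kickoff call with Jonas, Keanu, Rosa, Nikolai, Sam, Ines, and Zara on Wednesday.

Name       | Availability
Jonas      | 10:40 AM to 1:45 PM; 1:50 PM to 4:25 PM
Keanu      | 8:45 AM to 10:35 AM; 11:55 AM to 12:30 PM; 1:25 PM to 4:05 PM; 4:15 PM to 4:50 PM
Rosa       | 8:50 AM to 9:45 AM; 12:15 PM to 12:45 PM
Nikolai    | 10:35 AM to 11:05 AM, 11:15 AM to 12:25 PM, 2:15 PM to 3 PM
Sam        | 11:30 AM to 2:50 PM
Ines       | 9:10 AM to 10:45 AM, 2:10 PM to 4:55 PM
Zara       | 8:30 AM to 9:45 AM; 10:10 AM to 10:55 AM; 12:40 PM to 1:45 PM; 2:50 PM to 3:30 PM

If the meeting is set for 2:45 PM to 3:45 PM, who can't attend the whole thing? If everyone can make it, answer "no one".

Nikolai, Rosa, Sam, Zara

Jonas: free for 14:45-15:45. Keanu: free for 14:45-15:45. Rosa: not fully free for 14:45-15:45. Nikolai: not fully free for 14:45-15:45. Sam: not fully free for 14:45-15:45. Ines: free for 14:45-15:45. Zara: not fully free for 14:45-15:45.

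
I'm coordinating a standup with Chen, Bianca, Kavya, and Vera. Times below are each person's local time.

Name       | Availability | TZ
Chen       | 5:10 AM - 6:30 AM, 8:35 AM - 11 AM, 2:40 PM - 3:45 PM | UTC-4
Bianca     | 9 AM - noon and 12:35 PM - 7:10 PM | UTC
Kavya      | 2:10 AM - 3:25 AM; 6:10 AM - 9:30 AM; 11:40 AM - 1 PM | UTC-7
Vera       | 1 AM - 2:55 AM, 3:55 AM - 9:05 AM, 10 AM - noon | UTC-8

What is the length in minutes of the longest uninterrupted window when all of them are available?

110

Chen in UTC: 09:10-10:30, 12:35-15:00, 18:40-19:45 (add 4h to convert from UTC-4).
Bianca in UTC: 09:00-12:00, 12:35-19:10.
Kavya in UTC: 09:10-10:25, 13:10-16:30, 18:40-20:00 (add 7h to convert from UTC-7).
Vera in UTC: 09:00-10:55, 11:55-17:05, 18:00-20:00 (add 8h to convert from UTC-8).
Chen ∩ Bianca: 09:10-10:30, 12:35-15:00, 18:40-19:10.
Chen ∩ Bianca ∩ Kavya: 09:10-10:25, 13:10-15:00, 18:40-19:10.
Chen ∩ Bianca ∩ Kavya ∩ Vera: 09:10-10:25, 13:10-15:00, 18:40-19:10.
Those are the intersection windows.
The longest is 13:10-15:00 at 110 minutes.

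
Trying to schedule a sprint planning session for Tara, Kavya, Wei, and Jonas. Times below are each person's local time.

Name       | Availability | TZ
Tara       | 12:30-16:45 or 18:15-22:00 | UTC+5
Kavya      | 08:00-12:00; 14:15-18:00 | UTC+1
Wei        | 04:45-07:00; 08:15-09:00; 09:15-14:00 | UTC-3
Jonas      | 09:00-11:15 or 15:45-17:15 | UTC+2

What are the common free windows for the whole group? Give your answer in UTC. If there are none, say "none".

Tara in UTC: 07:30-11:45, 13:15-17:00 (subtract 5h to convert from UTC+5).
Kavya in UTC: 07:00-11:00, 13:15-17:00 (subtract 1h to convert from UTC+1).
Wei in UTC: 07:45-10:00, 11:15-12:00, 12:15-17:00 (add 3h to convert from UTC-3).
Jonas in UTC: 07:00-09:15, 13:45-15:15 (subtract 2h to convert from UTC+2).
Tara ∩ Kavya: 07:30-11:00, 13:15-17:00.
Tara ∩ Kavya ∩ Wei: 07:45-10:00, 13:15-17:00.
Tara ∩ Kavya ∩ Wei ∩ Jonas: 07:45-09:15, 13:45-15:15.

07:45-09:15, 13:45-15:15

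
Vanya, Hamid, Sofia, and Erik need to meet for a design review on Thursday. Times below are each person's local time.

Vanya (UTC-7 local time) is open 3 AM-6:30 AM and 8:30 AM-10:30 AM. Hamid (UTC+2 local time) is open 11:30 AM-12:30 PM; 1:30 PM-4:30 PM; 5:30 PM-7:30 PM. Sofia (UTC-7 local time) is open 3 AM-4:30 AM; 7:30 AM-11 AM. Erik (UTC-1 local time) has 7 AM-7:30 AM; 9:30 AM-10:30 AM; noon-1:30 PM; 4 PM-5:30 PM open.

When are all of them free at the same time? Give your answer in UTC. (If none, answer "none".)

Vanya in UTC: 10:00-13:30, 15:30-17:30 (add 7h to convert from UTC-7).
Hamid in UTC: 09:30-10:30, 11:30-14:30, 15:30-17:30 (subtract 2h to convert from UTC+2).
Sofia in UTC: 10:00-11:30, 14:30-18:00 (add 7h to convert from UTC-7).
Erik in UTC: 08:00-08:30, 10:30-11:30, 13:00-14:30, 17:00-18:30 (add 1h to convert from UTC-1).
Vanya ∩ Hamid: 10:00-10:30, 11:30-13:30, 15:30-17:30.
Vanya ∩ Hamid ∩ Sofia: 10:00-10:30, 15:30-17:30.
Vanya ∩ Hamid ∩ Sofia ∩ Erik: 17:00-17:30.

17:00-17:30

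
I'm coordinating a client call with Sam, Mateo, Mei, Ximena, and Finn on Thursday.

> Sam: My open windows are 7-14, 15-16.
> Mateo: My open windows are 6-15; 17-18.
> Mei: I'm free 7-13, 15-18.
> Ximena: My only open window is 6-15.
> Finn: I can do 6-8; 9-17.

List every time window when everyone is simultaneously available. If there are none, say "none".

Sam ∩ Mateo: 07:00-14:00.
Sam ∩ Mateo ∩ Mei: 07:00-13:00.
Sam ∩ Mateo ∩ Mei ∩ Ximena: 07:00-13:00.
Sam ∩ Mateo ∩ Mei ∩ Ximena ∩ Finn: 07:00-08:00, 09:00-13:00.
So the common availability across everyone is 07:00-08:00, 09:00-13:00.

07:00-08:00, 09:00-13:00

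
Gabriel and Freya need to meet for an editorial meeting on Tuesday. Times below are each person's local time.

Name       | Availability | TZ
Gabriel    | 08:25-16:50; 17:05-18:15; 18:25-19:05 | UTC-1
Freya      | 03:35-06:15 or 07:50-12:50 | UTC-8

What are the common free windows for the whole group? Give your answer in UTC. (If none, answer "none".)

11:35-14:15, 15:50-17:50, 18:05-19:15, 19:25-20:05

Gabriel in UTC: 09:25-17:50, 18:05-19:15, 19:25-20:05 (add 1h to convert from UTC-1).
Freya in UTC: 11:35-14:15, 15:50-20:50 (add 8h to convert from UTC-8).
Gabriel ∩ Freya: 11:35-14:15, 15:50-17:50, 18:05-19:15, 19:25-20:05.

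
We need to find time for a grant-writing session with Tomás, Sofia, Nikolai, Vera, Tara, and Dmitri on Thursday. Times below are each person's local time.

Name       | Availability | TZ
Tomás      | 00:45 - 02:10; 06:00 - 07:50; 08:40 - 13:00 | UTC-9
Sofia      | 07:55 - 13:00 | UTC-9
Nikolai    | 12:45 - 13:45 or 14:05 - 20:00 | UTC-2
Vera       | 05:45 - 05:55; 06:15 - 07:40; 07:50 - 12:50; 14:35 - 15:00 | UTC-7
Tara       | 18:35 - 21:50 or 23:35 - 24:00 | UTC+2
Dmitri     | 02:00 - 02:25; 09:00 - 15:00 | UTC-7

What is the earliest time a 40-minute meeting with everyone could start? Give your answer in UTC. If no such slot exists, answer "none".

Tomás in UTC: 09:45-11:10, 15:00-16:50, 17:40-22:00 (add 9h to convert from UTC-9).
Sofia in UTC: 16:55-22:00 (add 9h to convert from UTC-9).
Nikolai in UTC: 14:45-15:45, 16:05-22:00 (add 2h to convert from UTC-2).
Vera in UTC: 12:45-12:55, 13:15-14:40, 14:50-19:50, 21:35-22:00 (add 7h to convert from UTC-7).
Tara in UTC: 16:35-19:50, 21:35-22:00 (subtract 2h to convert from UTC+2).
Dmitri in UTC: 09:00-09:25, 16:00-22:00 (add 7h to convert from UTC-7).
Tomás ∩ Sofia: 17:40-22:00.
Tomás ∩ Sofia ∩ Nikolai: 17:40-22:00.
Tomás ∩ Sofia ∩ Nikolai ∩ Vera: 17:40-19:50, 21:35-22:00.
Tomás ∩ Sofia ∩ Nikolai ∩ Vera ∩ Tara: 17:40-19:50, 21:35-22:00.
Tomás ∩ Sofia ∩ Nikolai ∩ Vera ∩ Tara ∩ Dmitri: 17:40-19:50, 21:35-22:00.
The first common window of at least 40 minutes is 17:40-19:50, so the earliest start is 17:40.

17:40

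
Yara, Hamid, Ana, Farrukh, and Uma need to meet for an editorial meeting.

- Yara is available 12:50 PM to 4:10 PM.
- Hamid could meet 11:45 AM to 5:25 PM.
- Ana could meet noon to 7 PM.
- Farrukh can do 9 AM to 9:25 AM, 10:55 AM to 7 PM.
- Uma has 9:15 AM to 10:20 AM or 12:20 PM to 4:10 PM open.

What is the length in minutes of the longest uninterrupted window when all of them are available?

Yara ∩ Hamid: 12:50-16:10.
Yara ∩ Hamid ∩ Ana: 12:50-16:10.
Yara ∩ Hamid ∩ Ana ∩ Farrukh: 12:50-16:10.
Yara ∩ Hamid ∩ Ana ∩ Farrukh ∩ Uma: 12:50-16:10.
So the common availability across everyone is 12:50-16:10.
The longest is 12:50-16:10 at 200 minutes.

200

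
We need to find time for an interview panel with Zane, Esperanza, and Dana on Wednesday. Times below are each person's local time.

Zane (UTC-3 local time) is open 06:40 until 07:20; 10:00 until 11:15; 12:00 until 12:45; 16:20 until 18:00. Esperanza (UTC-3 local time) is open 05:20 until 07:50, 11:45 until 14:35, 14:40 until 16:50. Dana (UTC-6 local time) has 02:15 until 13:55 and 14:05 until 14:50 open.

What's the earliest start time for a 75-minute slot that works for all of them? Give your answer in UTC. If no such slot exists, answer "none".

none

Zane in UTC: 09:40-10:20, 13:00-14:15, 15:00-15:45, 19:20-21:00 (add 3h to convert from UTC-3).
Esperanza in UTC: 08:20-10:50, 14:45-17:35, 17:40-19:50 (add 3h to convert from UTC-3).
Dana in UTC: 08:15-19:55, 20:05-20:50 (add 6h to convert from UTC-6).
Zane ∩ Esperanza: 09:40-10:20, 15:00-15:45, 19:20-19:50.
Zane ∩ Esperanza ∩ Dana: 09:40-10:20, 15:00-15:45, 19:20-19:50.
No common window is at least 75 minutes long.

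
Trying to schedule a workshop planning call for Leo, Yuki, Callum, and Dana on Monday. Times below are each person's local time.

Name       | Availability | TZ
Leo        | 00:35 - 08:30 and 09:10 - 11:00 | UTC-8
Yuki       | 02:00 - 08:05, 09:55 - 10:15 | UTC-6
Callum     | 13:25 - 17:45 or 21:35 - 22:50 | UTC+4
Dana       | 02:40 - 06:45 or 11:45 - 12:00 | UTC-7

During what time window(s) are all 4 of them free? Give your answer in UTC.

Leo in UTC: 08:35-16:30, 17:10-19:00 (add 8h to convert from UTC-8).
Yuki in UTC: 08:00-14:05, 15:55-16:15 (add 6h to convert from UTC-6).
Callum in UTC: 09:25-13:45, 17:35-18:50 (subtract 4h to convert from UTC+4).
Dana in UTC: 09:40-13:45, 18:45-19:00 (add 7h to convert from UTC-7).
Leo ∩ Yuki: 08:35-14:05, 15:55-16:15.
Leo ∩ Yuki ∩ Callum: 09:25-13:45.
Leo ∩ Yuki ∩ Callum ∩ Dana: 09:40-13:45.
Those are the intersection windows.

09:40-13:45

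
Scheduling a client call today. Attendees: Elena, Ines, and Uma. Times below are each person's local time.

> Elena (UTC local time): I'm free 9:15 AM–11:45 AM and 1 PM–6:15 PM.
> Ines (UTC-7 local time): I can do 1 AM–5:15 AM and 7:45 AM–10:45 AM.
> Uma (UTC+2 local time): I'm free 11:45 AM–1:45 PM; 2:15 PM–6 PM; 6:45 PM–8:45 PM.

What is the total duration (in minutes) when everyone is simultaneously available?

255

Elena in UTC: 09:15-11:45, 13:00-18:15.
Ines in UTC: 08:00-12:15, 14:45-17:45 (add 7h to convert from UTC-7).
Uma in UTC: 09:45-11:45, 12:15-16:00, 16:45-18:45 (subtract 2h to convert from UTC+2).
Elena ∩ Ines: 09:15-11:45, 14:45-17:45.
Elena ∩ Ines ∩ Uma: 09:45-11:45, 14:45-16:00, 16:45-17:45.
Summing the common windows: 120 + 75 + 60 = 255 minutes.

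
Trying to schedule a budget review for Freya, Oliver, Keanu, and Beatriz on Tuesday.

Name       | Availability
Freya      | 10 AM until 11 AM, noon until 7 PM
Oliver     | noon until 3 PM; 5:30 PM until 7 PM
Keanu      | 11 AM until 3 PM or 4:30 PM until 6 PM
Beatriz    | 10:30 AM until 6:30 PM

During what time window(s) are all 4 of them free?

12:00-15:00, 17:30-18:00

Freya ∩ Oliver: 12:00-15:00, 17:30-19:00.
Freya ∩ Oliver ∩ Keanu: 12:00-15:00, 17:30-18:00.
Freya ∩ Oliver ∩ Keanu ∩ Beatriz: 12:00-15:00, 17:30-18:00.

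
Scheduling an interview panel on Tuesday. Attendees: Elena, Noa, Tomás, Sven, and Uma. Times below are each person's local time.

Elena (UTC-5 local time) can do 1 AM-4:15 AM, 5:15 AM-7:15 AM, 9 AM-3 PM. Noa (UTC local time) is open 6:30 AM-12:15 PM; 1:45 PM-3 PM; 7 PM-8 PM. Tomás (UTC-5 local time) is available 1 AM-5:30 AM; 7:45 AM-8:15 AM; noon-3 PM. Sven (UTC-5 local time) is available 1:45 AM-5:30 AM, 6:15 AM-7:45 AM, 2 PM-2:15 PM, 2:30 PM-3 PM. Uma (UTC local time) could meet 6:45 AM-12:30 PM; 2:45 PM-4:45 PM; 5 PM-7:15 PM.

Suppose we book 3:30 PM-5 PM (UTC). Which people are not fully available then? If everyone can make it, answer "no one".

Elena in UTC: 06:00-09:15, 10:15-12:15, 14:00-20:00 (add 5h to convert from UTC-5).
Noa in UTC: 06:30-12:15, 13:45-15:00, 19:00-20:00.
Tomás in UTC: 06:00-10:30, 12:45-13:15, 17:00-20:00 (add 5h to convert from UTC-5).
Sven in UTC: 06:45-10:30, 11:15-12:45, 19:00-19:15, 19:30-20:00 (add 5h to convert from UTC-5).
Uma in UTC: 06:45-12:30, 14:45-16:45, 17:00-19:15.
Elena: free for 15:30-17:00. Noa: not fully free for 15:30-17:00. Tomás: not fully free for 15:30-17:00. Sven: not fully free for 15:30-17:00. Uma: not fully free for 15:30-17:00.

Noa, Sven, Tomás, Uma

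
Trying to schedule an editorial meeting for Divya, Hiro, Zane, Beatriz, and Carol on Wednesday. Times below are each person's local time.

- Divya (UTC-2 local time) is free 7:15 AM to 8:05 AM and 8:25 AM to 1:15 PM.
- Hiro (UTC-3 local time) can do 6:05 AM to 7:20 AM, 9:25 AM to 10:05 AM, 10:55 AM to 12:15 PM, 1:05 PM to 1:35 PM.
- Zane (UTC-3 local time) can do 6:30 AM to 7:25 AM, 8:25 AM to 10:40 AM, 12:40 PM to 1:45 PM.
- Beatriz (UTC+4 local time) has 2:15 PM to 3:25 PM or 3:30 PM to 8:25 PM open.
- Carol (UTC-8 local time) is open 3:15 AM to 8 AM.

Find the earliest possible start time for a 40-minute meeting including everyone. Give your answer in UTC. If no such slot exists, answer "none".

12:25

Divya in UTC: 09:15-10:05, 10:25-15:15 (add 2h to convert from UTC-2).
Hiro in UTC: 09:05-10:20, 12:25-13:05, 13:55-15:15, 16:05-16:35 (add 3h to convert from UTC-3).
Zane in UTC: 09:30-10:25, 11:25-13:40, 15:40-16:45 (add 3h to convert from UTC-3).
Beatriz in UTC: 10:15-11:25, 11:30-16:25 (subtract 4h to convert from UTC+4).
Carol in UTC: 11:15-16:00 (add 8h to convert from UTC-8).
Divya ∩ Hiro: 09:15-10:05, 12:25-13:05, 13:55-15:15.
Divya ∩ Hiro ∩ Zane: 09:30-10:05, 12:25-13:05.
Divya ∩ Hiro ∩ Zane ∩ Beatriz: 12:25-13:05.
Divya ∩ Hiro ∩ Zane ∩ Beatriz ∩ Carol: 12:25-13:05.
The first common window of at least 40 minutes is 12:25-13:05, so the earliest start is 12:25.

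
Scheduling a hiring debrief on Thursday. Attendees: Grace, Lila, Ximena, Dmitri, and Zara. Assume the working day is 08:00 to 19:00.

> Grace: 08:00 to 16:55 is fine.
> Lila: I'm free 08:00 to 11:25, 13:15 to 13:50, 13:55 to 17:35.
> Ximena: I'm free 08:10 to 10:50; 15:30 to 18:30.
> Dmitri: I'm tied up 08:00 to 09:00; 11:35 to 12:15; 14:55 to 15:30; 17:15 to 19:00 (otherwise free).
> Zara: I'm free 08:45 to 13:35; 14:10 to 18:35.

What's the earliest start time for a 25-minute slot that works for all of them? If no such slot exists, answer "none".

09:00

Grace free: 08:00-16:55.
Lila free: 08:00-11:25, 13:15-13:50, 13:55-17:35.
Ximena free: 08:10-10:50, 15:30-18:30.
Dmitri free: 09:00-11:35, 12:15-14:55, 15:30-17:15 (invert busy blocks within the working day).
Zara free: 08:45-13:35, 14:10-18:35.
Grace ∩ Lila: 08:00-11:25, 13:15-13:50, 13:55-16:55.
Grace ∩ Lila ∩ Ximena: 08:10-10:50, 15:30-16:55.
Grace ∩ Lila ∩ Ximena ∩ Dmitri: 09:00-10:50, 15:30-16:55.
Grace ∩ Lila ∩ Ximena ∩ Dmitri ∩ Zara: 09:00-10:50, 15:30-16:55.
Those are the intersection windows.
The first common window of at least 25 minutes is 09:00-10:50, so the earliest start is 09:00.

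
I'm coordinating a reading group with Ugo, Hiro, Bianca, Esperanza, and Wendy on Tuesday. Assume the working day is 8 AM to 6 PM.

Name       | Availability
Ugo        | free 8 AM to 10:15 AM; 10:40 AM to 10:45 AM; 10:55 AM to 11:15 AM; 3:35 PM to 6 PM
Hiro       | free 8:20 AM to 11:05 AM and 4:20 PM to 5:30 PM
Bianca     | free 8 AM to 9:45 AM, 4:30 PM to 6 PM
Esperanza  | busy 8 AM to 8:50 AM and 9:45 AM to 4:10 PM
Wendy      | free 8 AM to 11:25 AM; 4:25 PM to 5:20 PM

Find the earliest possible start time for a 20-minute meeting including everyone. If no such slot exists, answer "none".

Ugo free: 08:00-10:15, 10:40-10:45, 10:55-11:15, 15:35-18:00.
Hiro free: 08:20-11:05, 16:20-17:30.
Bianca free: 08:00-09:45, 16:30-18:00.
Esperanza free: 08:50-09:45, 16:10-18:00 (invert busy blocks within the working day).
Wendy free: 08:00-11:25, 16:25-17:20.
Ugo ∩ Hiro: 08:20-10:15, 10:40-10:45, 10:55-11:05, 16:20-17:30.
Ugo ∩ Hiro ∩ Bianca: 08:20-09:45, 16:30-17:30.
Ugo ∩ Hiro ∩ Bianca ∩ Esperanza: 08:50-09:45, 16:30-17:30.
Ugo ∩ Hiro ∩ Bianca ∩ Esperanza ∩ Wendy: 08:50-09:45, 16:30-17:20.
The first common window of at least 20 minutes is 08:50-09:45, so the earliest start is 08:50.

08:50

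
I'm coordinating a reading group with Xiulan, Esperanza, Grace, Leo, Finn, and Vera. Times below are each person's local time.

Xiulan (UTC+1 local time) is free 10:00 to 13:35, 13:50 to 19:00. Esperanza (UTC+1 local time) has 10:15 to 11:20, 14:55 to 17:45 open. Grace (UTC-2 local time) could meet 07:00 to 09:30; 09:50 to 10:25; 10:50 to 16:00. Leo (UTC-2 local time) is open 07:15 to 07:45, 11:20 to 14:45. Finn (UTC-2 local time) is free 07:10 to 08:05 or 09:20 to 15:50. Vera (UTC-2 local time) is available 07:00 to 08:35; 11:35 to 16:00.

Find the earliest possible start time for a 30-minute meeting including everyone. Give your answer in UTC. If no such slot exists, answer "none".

09:15

Xiulan in UTC: 09:00-12:35, 12:50-18:00 (subtract 1h to convert from UTC+1).
Esperanza in UTC: 09:15-10:20, 13:55-16:45 (subtract 1h to convert from UTC+1).
Grace in UTC: 09:00-11:30, 11:50-12:25, 12:50-18:00 (add 2h to convert from UTC-2).
Leo in UTC: 09:15-09:45, 13:20-16:45 (add 2h to convert from UTC-2).
Finn in UTC: 09:10-10:05, 11:20-17:50 (add 2h to convert from UTC-2).
Vera in UTC: 09:00-10:35, 13:35-18:00 (add 2h to convert from UTC-2).
Xiulan ∩ Esperanza: 09:15-10:20, 13:55-16:45.
Xiulan ∩ Esperanza ∩ Grace: 09:15-10:20, 13:55-16:45.
Xiulan ∩ Esperanza ∩ Grace ∩ Leo: 09:15-09:45, 13:55-16:45.
Xiulan ∩ Esperanza ∩ Grace ∩ Leo ∩ Finn: 09:15-09:45, 13:55-16:45.
Xiulan ∩ Esperanza ∩ Grace ∩ Leo ∩ Finn ∩ Vera: 09:15-09:45, 13:55-16:45.
So the common availability across everyone is 09:15-09:45, 13:55-16:45.
The first common window of at least 30 minutes is 09:15-09:45, so the earliest start is 09:15.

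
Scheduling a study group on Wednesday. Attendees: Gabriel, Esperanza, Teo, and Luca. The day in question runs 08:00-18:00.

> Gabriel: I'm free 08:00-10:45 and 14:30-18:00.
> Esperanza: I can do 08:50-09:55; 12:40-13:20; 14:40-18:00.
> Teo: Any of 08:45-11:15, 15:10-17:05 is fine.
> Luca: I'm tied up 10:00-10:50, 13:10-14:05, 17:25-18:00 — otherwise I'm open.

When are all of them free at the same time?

Gabriel free: 08:00-10:45, 14:30-18:00.
Esperanza free: 08:50-09:55, 12:40-13:20, 14:40-18:00.
Teo free: 08:45-11:15, 15:10-17:05.
Luca free: 08:00-10:00, 10:50-13:10, 14:05-17:25 (invert busy blocks within the working day).
Gabriel ∩ Esperanza: 08:50-09:55, 14:40-18:00.
Gabriel ∩ Esperanza ∩ Teo: 08:50-09:55, 15:10-17:05.
Gabriel ∩ Esperanza ∩ Teo ∩ Luca: 08:50-09:55, 15:10-17:05.

08:50-09:55, 15:10-17:05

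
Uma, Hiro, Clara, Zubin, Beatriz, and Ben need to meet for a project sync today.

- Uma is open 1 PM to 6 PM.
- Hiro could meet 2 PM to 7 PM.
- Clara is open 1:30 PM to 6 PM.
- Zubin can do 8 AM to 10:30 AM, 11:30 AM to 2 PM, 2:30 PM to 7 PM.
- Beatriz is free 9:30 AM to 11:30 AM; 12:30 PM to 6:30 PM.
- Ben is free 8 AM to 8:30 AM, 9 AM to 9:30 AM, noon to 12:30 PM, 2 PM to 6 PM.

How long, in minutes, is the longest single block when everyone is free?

210

Uma ∩ Hiro: 14:00-18:00.
Uma ∩ Hiro ∩ Clara: 14:00-18:00.
Uma ∩ Hiro ∩ Clara ∩ Zubin: 14:30-18:00.
Uma ∩ Hiro ∩ Clara ∩ Zubin ∩ Beatriz: 14:30-18:00.
Uma ∩ Hiro ∩ Clara ∩ Zubin ∩ Beatriz ∩ Ben: 14:30-18:00.
The longest is 14:30-18:00 at 210 minutes.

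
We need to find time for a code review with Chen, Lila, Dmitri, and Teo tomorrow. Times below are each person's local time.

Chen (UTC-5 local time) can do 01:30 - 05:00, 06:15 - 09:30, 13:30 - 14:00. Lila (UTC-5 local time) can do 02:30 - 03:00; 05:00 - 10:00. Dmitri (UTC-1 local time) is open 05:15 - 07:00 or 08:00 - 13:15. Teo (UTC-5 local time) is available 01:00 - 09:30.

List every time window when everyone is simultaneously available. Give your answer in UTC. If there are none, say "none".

Chen in UTC: 06:30-10:00, 11:15-14:30, 18:30-19:00 (add 5h to convert from UTC-5).
Lila in UTC: 07:30-08:00, 10:00-15:00 (add 5h to convert from UTC-5).
Dmitri in UTC: 06:15-08:00, 09:00-14:15 (add 1h to convert from UTC-1).
Teo in UTC: 06:00-14:30 (add 5h to convert from UTC-5).
Chen ∩ Lila: 07:30-08:00, 11:15-14:30.
Chen ∩ Lila ∩ Dmitri: 07:30-08:00, 11:15-14:15.
Chen ∩ Lila ∩ Dmitri ∩ Teo: 07:30-08:00, 11:15-14:15.
Those are the intersection windows.

07:30-08:00, 11:15-14:15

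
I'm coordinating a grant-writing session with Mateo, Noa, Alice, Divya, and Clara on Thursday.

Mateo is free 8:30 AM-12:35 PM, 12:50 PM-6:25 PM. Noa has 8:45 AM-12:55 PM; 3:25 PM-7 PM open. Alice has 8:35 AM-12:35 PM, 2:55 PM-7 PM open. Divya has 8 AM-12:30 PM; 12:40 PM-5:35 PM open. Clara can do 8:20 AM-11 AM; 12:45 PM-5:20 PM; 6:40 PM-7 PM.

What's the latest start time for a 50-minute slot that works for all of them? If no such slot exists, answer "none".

16:30

Mateo ∩ Noa: 08:45-12:35, 12:50-12:55, 15:25-18:25.
Mateo ∩ Noa ∩ Alice: 08:45-12:35, 15:25-18:25.
Mateo ∩ Noa ∩ Alice ∩ Divya: 08:45-12:30, 15:25-17:35.
Mateo ∩ Noa ∩ Alice ∩ Divya ∩ Clara: 08:45-11:00, 15:25-17:20.
The last common window of at least 50 minutes is 15:25-17:20; a 50-minute meeting can start as late as 16:30 and still end by 17:20.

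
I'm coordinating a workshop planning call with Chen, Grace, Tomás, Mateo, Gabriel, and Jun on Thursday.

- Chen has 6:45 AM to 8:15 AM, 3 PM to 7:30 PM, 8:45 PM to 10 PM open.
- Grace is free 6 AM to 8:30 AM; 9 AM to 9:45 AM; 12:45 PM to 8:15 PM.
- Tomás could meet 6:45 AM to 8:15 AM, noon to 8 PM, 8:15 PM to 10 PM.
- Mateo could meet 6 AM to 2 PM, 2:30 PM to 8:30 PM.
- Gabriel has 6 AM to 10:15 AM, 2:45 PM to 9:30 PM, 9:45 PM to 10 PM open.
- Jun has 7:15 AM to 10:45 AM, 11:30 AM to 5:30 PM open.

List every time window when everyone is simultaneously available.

Chen ∩ Grace: 06:45-08:15, 15:00-19:30.
Chen ∩ Grace ∩ Tomás: 06:45-08:15, 15:00-19:30.
Chen ∩ Grace ∩ Tomás ∩ Mateo: 06:45-08:15, 15:00-19:30.
Chen ∩ Grace ∩ Tomás ∩ Mateo ∩ Gabriel: 06:45-08:15, 15:00-19:30.
Chen ∩ Grace ∩ Tomás ∩ Mateo ∩ Gabriel ∩ Jun: 07:15-08:15, 15:00-17:30.
So the common availability across everyone is 07:15-08:15, 15:00-17:30.

07:15-08:15, 15:00-17:30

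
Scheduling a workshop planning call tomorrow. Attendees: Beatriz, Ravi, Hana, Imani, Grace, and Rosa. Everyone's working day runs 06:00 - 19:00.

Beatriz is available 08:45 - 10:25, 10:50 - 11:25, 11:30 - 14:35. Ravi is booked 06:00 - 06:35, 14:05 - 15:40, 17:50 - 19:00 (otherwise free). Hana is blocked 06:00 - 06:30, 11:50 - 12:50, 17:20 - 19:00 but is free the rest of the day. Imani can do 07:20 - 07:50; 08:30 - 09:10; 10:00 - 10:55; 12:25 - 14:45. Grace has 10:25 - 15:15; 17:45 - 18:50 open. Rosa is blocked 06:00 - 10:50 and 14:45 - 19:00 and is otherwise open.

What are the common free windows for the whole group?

Beatriz free: 08:45-10:25, 10:50-11:25, 11:30-14:35.
Ravi free: 06:35-14:05, 15:40-17:50 (invert busy blocks within the working day).
Hana free: 06:30-11:50, 12:50-17:20 (invert busy blocks within the working day).
Imani free: 07:20-07:50, 08:30-09:10, 10:00-10:55, 12:25-14:45.
Grace free: 10:25-15:15, 17:45-18:50.
Rosa free: 10:50-14:45 (invert busy blocks within the working day).
Beatriz ∩ Ravi: 08:45-10:25, 10:50-11:25, 11:30-14:05.
Beatriz ∩ Ravi ∩ Hana: 08:45-10:25, 10:50-11:25, 11:30-11:50, 12:50-14:05.
Beatriz ∩ Ravi ∩ Hana ∩ Imani: 08:45-09:10, 10:00-10:25, 10:50-10:55, 12:50-14:05.
Beatriz ∩ Ravi ∩ Hana ∩ Imani ∩ Grace: 10:50-10:55, 12:50-14:05.
Beatriz ∩ Ravi ∩ Hana ∩ Imani ∩ Grace ∩ Rosa: 10:50-10:55, 12:50-14:05.

10:50-10:55, 12:50-14:05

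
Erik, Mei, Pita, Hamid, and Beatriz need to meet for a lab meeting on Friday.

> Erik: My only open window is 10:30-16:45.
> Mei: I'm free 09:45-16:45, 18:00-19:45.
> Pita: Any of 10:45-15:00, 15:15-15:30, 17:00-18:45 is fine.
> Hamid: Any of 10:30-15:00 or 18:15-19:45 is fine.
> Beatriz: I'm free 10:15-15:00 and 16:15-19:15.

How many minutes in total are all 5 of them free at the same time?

255

Erik ∩ Mei: 10:30-16:45.
Erik ∩ Mei ∩ Pita: 10:45-15:00, 15:15-15:30.
Erik ∩ Mei ∩ Pita ∩ Hamid: 10:45-15:00.
Erik ∩ Mei ∩ Pita ∩ Hamid ∩ Beatriz: 10:45-15:00.
Those are the intersection windows.
That's a single block of 255 minutes.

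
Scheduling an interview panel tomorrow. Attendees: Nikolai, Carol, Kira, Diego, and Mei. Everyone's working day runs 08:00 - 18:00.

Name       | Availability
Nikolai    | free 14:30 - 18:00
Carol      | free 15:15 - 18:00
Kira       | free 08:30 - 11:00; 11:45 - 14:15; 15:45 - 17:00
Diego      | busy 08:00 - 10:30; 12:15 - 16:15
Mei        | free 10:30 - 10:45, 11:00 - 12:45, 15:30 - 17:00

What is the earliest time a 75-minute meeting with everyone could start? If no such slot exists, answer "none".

none

Nikolai free: 14:30-18:00.
Carol free: 15:15-18:00.
Kira free: 08:30-11:00, 11:45-14:15, 15:45-17:00.
Diego free: 10:30-12:15, 16:15-18:00 (invert busy blocks within the working day).
Mei free: 10:30-10:45, 11:00-12:45, 15:30-17:00.
Nikolai ∩ Carol: 15:15-18:00.
Nikolai ∩ Carol ∩ Kira: 15:45-17:00.
Nikolai ∩ Carol ∩ Kira ∩ Diego: 16:15-17:00.
Nikolai ∩ Carol ∩ Kira ∩ Diego ∩ Mei: 16:15-17:00.
No common window is at least 75 minutes long.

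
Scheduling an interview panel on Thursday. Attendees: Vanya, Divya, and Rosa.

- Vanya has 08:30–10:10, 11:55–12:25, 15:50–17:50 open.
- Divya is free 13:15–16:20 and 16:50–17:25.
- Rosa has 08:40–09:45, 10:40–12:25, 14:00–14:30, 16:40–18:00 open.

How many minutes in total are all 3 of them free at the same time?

Vanya ∩ Divya: 15:50-16:20, 16:50-17:25.
Vanya ∩ Divya ∩ Rosa: 16:50-17:25.
That's a single block of 35 minutes.

35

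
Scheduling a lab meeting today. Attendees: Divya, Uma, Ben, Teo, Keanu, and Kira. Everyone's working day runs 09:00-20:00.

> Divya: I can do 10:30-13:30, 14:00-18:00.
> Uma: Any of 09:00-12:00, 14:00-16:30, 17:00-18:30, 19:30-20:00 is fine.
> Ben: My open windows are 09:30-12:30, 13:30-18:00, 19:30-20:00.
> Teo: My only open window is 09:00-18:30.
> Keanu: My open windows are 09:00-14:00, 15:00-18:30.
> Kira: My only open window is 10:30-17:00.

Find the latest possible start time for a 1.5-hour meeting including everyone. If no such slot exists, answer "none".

15:00

Divya ∩ Uma: 10:30-12:00, 14:00-16:30, 17:00-18:00.
Divya ∩ Uma ∩ Ben: 10:30-12:00, 14:00-16:30, 17:00-18:00.
Divya ∩ Uma ∩ Ben ∩ Teo: 10:30-12:00, 14:00-16:30, 17:00-18:00.
Divya ∩ Uma ∩ Ben ∩ Teo ∩ Keanu: 10:30-12:00, 15:00-16:30, 17:00-18:00.
Divya ∩ Uma ∩ Ben ∩ Teo ∩ Keanu ∩ Kira: 10:30-12:00, 15:00-16:30.
The last common window of at least 90 minutes is 15:00-16:30; a 90-minute meeting can start as late as 15:00 and still end by 16:30.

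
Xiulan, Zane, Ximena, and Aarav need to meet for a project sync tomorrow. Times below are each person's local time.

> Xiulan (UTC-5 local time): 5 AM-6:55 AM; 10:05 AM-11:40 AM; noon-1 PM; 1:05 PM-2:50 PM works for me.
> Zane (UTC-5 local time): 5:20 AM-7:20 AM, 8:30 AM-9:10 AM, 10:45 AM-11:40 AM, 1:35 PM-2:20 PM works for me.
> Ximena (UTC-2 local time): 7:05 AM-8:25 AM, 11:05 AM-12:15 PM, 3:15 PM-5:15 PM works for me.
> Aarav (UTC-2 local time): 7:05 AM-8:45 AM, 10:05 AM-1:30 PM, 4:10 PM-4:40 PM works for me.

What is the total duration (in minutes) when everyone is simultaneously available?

Xiulan in UTC: 10:00-11:55, 15:05-16:40, 17:00-18:00, 18:05-19:50 (add 5h to convert from UTC-5).
Zane in UTC: 10:20-12:20, 13:30-14:10, 15:45-16:40, 18:35-19:20 (add 5h to convert from UTC-5).
Ximena in UTC: 09:05-10:25, 13:05-14:15, 17:15-19:15 (add 2h to convert from UTC-2).
Aarav in UTC: 09:05-10:45, 12:05-15:30, 18:10-18:40 (add 2h to convert from UTC-2).
Xiulan ∩ Zane: 10:20-11:55, 15:45-16:40, 18:35-19:20.
Xiulan ∩ Zane ∩ Ximena: 10:20-10:25, 18:35-19:15.
Xiulan ∩ Zane ∩ Ximena ∩ Aarav: 10:20-10:25, 18:35-18:40.
Summing the common windows: 5 + 5 = 10 minutes.

10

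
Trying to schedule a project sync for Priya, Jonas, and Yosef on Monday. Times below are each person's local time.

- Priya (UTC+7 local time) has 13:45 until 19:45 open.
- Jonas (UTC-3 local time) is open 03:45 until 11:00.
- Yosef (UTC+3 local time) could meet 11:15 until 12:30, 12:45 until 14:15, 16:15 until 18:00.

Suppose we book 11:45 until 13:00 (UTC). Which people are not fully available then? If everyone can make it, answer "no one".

Priya in UTC: 06:45-12:45 (subtract 7h to convert from UTC+7).
Jonas in UTC: 06:45-14:00 (add 3h to convert from UTC-3).
Yosef in UTC: 08:15-09:30, 09:45-11:15, 13:15-15:00 (subtract 3h to convert from UTC+3).
Priya: not fully free for 11:45-13:00. Jonas: free for 11:45-13:00. Yosef: not fully free for 11:45-13:00.

Priya, Yosef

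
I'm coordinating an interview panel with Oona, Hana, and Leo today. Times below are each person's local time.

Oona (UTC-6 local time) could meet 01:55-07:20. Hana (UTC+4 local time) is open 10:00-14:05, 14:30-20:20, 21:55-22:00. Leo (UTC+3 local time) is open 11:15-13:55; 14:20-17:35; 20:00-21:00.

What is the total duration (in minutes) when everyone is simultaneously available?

255

Oona in UTC: 07:55-13:20 (add 6h to convert from UTC-6).
Hana in UTC: 06:00-10:05, 10:30-16:20, 17:55-18:00 (subtract 4h to convert from UTC+4).
Leo in UTC: 08:15-10:55, 11:20-14:35, 17:00-18:00 (subtract 3h to convert from UTC+3).
Oona ∩ Hana: 07:55-10:05, 10:30-13:20.
Oona ∩ Hana ∩ Leo: 08:15-10:05, 10:30-10:55, 11:20-13:20.
Those are the intersection windows.
Summing the common windows: 110 + 25 + 120 = 255 minutes.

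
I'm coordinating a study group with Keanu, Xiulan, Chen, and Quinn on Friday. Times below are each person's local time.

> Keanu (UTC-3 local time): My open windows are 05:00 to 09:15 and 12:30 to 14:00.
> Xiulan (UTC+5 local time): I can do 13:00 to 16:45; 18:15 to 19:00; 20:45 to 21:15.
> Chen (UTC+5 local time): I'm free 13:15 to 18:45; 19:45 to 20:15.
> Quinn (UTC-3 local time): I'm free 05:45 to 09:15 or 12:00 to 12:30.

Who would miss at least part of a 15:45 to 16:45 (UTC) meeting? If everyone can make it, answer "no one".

Keanu in UTC: 08:00-12:15, 15:30-17:00 (add 3h to convert from UTC-3).
Xiulan in UTC: 08:00-11:45, 13:15-14:00, 15:45-16:15 (subtract 5h to convert from UTC+5).
Chen in UTC: 08:15-13:45, 14:45-15:15 (subtract 5h to convert from UTC+5).
Quinn in UTC: 08:45-12:15, 15:00-15:30 (add 3h to convert from UTC-3).
Keanu: free for 15:45-16:45. Xiulan: not fully free for 15:45-16:45. Chen: not fully free for 15:45-16:45. Quinn: not fully free for 15:45-16:45.

Chen, Quinn, Xiulan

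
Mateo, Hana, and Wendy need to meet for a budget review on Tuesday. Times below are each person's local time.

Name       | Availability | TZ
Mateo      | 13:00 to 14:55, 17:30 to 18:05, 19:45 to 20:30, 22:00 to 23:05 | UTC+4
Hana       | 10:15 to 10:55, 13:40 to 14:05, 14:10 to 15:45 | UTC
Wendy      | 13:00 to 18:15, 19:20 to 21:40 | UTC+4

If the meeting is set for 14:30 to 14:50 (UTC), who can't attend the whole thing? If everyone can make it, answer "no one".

Mateo in UTC: 09:00-10:55, 13:30-14:05, 15:45-16:30, 18:00-19:05 (subtract 4h to convert from UTC+4).
Hana in UTC: 10:15-10:55, 13:40-14:05, 14:10-15:45.
Wendy in UTC: 09:00-14:15, 15:20-17:40 (subtract 4h to convert from UTC+4).
Mateo: not fully free for 14:30-14:50. Hana: free for 14:30-14:50. Wendy: not fully free for 14:30-14:50.

Mateo, Wendy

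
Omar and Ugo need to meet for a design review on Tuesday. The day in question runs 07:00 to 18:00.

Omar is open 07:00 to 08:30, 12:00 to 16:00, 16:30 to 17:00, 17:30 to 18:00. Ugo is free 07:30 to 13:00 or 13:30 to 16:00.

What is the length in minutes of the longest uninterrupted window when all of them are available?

Omar ∩ Ugo: 07:30-08:30, 12:00-13:00, 13:30-16:00.
The longest is 13:30-16:00 at 150 minutes.

150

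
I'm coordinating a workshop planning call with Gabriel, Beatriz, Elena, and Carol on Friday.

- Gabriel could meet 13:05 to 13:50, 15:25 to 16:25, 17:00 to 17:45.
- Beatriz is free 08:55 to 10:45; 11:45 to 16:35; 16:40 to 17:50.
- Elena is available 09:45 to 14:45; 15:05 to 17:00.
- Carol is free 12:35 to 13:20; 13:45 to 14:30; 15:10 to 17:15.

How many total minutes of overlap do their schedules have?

Gabriel ∩ Beatriz: 13:05-13:50, 15:25-16:25, 17:00-17:45.
Gabriel ∩ Beatriz ∩ Elena: 13:05-13:50, 15:25-16:25.
Gabriel ∩ Beatriz ∩ Elena ∩ Carol: 13:05-13:20, 13:45-13:50, 15:25-16:25.
Those are the intersection windows.
Summing the common windows: 15 + 5 + 60 = 80 minutes.

80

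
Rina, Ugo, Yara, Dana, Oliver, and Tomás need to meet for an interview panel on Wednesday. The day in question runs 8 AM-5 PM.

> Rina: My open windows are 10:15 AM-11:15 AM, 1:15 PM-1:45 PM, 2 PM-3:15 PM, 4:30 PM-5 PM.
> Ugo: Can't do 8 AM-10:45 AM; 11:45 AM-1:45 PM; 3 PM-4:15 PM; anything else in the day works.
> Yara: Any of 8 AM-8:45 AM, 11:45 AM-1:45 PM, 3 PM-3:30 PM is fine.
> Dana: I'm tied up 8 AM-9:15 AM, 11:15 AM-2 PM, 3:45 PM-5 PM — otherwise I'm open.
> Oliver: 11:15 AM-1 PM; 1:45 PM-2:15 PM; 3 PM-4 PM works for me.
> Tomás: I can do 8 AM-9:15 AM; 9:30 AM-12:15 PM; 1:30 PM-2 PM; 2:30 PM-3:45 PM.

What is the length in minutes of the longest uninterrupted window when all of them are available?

0

Rina free: 10:15-11:15, 13:15-13:45, 14:00-15:15, 16:30-17:00.
Ugo free: 10:45-11:45, 13:45-15:00, 16:15-17:00 (invert busy blocks within the working day).
Yara free: 08:00-08:45, 11:45-13:45, 15:00-15:30.
Dana free: 09:15-11:15, 14:00-15:45 (invert busy blocks within the working day).
Oliver free: 11:15-13:00, 13:45-14:15, 15:00-16:00.
Tomás free: 08:00-09:15, 09:30-12:15, 13:30-14:00, 14:30-15:45.
Rina ∩ Ugo: 10:45-11:15, 14:00-15:00, 16:30-17:00.
Rina ∩ Ugo ∩ Yara: ∅.
Rina ∩ Ugo ∩ Yara ∩ Dana: ∅.
Rina ∩ Ugo ∩ Yara ∩ Dana ∩ Oliver: ∅.
Rina ∩ Ugo ∩ Yara ∩ Dana ∩ Oliver ∩ Tomás: ∅.
There is no time when everyone is free.
No common window exists, so the longest block is 0 minutes.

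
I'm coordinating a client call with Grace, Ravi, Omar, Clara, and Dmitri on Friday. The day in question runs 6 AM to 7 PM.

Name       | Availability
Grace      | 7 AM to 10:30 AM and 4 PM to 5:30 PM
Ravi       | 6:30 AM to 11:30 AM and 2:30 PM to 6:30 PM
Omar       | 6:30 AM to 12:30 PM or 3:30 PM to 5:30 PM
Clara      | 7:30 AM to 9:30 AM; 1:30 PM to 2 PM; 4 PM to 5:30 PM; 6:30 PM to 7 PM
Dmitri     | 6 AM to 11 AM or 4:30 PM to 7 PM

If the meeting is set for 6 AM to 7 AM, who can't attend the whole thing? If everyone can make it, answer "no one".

Clara, Grace, Omar, Ravi

Grace: not fully free for 06:00-07:00. Ravi: not fully free for 06:00-07:00. Omar: not fully free for 06:00-07:00. Clara: not fully free for 06:00-07:00. Dmitri: free for 06:00-07:00.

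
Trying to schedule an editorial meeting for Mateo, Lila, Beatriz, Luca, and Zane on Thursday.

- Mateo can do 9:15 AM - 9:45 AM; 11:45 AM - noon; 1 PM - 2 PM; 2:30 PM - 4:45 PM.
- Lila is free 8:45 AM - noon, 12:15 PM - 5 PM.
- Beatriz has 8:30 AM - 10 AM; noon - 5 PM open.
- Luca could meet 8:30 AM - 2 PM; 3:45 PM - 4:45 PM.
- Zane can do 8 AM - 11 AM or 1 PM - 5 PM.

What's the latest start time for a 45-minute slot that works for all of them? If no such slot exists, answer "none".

Mateo ∩ Lila: 09:15-09:45, 11:45-12:00, 13:00-14:00, 14:30-16:45.
Mateo ∩ Lila ∩ Beatriz: 09:15-09:45, 13:00-14:00, 14:30-16:45.
Mateo ∩ Lila ∩ Beatriz ∩ Luca: 09:15-09:45, 13:00-14:00, 15:45-16:45.
Mateo ∩ Lila ∩ Beatriz ∩ Luca ∩ Zane: 09:15-09:45, 13:00-14:00, 15:45-16:45.
The last common window of at least 45 minutes is 15:45-16:45; a 45-minute meeting can start as late as 16:00 and still end by 16:45.

16:00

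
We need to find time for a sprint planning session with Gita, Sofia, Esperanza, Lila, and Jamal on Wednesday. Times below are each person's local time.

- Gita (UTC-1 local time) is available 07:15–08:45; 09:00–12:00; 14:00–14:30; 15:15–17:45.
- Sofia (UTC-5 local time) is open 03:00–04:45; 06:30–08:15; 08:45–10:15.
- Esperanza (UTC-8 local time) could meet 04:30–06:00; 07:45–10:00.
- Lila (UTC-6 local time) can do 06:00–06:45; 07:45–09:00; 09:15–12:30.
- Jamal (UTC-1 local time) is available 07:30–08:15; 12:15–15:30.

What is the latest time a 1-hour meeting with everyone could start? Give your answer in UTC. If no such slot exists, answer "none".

none

Gita in UTC: 08:15-09:45, 10:00-13:00, 15:00-15:30, 16:15-18:45 (add 1h to convert from UTC-1).
Sofia in UTC: 08:00-09:45, 11:30-13:15, 13:45-15:15 (add 5h to convert from UTC-5).
Esperanza in UTC: 12:30-14:00, 15:45-18:00 (add 8h to convert from UTC-8).
Lila in UTC: 12:00-12:45, 13:45-15:00, 15:15-18:30 (add 6h to convert from UTC-6).
Jamal in UTC: 08:30-09:15, 13:15-16:30 (add 1h to convert from UTC-1).
Gita ∩ Sofia: 08:15-09:45, 11:30-13:00, 15:00-15:15.
Gita ∩ Sofia ∩ Esperanza: 12:30-13:00.
Gita ∩ Sofia ∩ Esperanza ∩ Lila: 12:30-12:45.
Gita ∩ Sofia ∩ Esperanza ∩ Lila ∩ Jamal: ∅.
There is no time when everyone is free.
No common window is at least 60 minutes long.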